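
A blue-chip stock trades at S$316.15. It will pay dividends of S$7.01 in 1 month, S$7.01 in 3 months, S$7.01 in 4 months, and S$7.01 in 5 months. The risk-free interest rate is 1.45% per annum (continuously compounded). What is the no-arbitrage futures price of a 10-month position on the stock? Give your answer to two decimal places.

PV(dividends) I = 7.01·e^(−0.0145·1/12) + 7.01·e^(−0.0145·3/12) + 7.01·e^(−0.0145·4/12) + 7.01·e^(−0.0145·5/12)
I = 7.0015 + 6.9846 + 6.9762 + 6.9678 = 27.9301
F = (S − I)·e^(rT) = (316.15 − 27.9301) · e^(0.0145·10/12)
= 288.2199 · e^0.012083 = 288.2199 × 1.012156 = S$291.72

S$291.72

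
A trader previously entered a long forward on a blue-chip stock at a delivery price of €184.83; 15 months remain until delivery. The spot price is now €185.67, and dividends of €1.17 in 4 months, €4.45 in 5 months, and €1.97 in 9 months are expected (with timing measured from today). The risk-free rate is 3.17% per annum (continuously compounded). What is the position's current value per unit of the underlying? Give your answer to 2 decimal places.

€0.55

PV(remaining dividends) I = 1.17·e^(−0.0317·4/12) + 4.45·e^(−0.0317·5/12) + 1.97·e^(−0.0317·9/12) = 7.4730
Current forward F = (S − I)·e^(rT) = (185.67 − 7.4730)·e^(0.0317·15/12) = 178.1970 × 1.040421 = 185.3999
Value (long) = (F − K)·e^(−rT) = (185.3999 − 184.83) × 0.961150 = 0.5478
Value = €0.55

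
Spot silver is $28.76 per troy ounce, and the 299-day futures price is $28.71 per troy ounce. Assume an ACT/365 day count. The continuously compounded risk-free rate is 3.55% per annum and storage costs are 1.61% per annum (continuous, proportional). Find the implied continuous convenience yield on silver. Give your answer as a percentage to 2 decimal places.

5.37%

F = S·e^((r+u−y)T) ⇒ (r+u−y) = ln(F/S)/T
ln(28.71/28.76) = -0.001740; /T ⇒ -0.002124
y = r + u − ln(F/S)/T = 0.0355 + 0.0161 + 0.002124 = 0.053724
y = 5.37%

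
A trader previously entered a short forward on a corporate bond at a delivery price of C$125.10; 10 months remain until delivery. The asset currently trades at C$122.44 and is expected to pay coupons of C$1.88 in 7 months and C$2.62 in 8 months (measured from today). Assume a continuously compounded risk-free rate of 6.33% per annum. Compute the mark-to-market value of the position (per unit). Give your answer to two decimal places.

C$0.56

PV(remaining coupons) I = 1.88·e^(−0.0633·7/12) + 2.62·e^(−0.0633·8/12) = 4.3236
Current forward F = (S − I)·e^(rT) = (122.44 − 4.3236)·e^(0.0633·10/12) = 118.1164 × 1.054166 = 124.5143
Value (long) = (F − K)·e^(−rT) = (124.5143 − 125.10) × 0.948617 = -0.5556
Short position value = −(long value) = C$0.56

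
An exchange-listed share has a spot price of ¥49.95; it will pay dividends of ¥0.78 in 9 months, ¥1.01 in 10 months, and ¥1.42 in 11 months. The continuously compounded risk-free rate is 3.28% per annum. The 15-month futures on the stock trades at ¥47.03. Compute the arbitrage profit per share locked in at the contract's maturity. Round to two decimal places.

PV(dividends) I = 0.78·e^(−0.0328·9/12) + 1.01·e^(−0.0328·10/12) + 1.42·e^(−0.0328·11/12) = 3.1218
Fair futures F* = (S − I)·e^(rT) = (49.95 − 3.1218)·e^0.041000 = 46.8282 × 1.041852 = 48.7881
Market ¥47.03 < fair 48.7881: forward underpriced → reverse cash-and-carry (short the stock, invest proceeds at r, pay the dividends, go long the forward).
Profit at T = |F_mkt − F*| = |47.03 − 48.7881| = ¥1.76 per share

¥1.76 per share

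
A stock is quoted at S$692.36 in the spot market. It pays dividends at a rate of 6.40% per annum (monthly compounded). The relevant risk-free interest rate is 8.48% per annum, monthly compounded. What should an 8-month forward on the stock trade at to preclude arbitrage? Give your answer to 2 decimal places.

S$701.97

F = S · (1+r/12)^(12T) / (1+q/12)^(12T)
= 692.36 × 1.057952 / 1.043472 = 692.36 × 1.013877
F = S$701.97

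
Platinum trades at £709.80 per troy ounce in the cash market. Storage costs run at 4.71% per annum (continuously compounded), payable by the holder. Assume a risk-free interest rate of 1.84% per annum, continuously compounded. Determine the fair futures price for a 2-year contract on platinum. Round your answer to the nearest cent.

Net carry = r + u − y = 0.0184 + 0.0471 − 0.0000 = 0.0655
F = S·e^((r+u−y)T) = 709.80 · e^(0.0655 × 2) = 709.80 · e^0.131000
= 709.80 × 1.139968 = £809.15 per troy ounce

£809.15 per troy ounce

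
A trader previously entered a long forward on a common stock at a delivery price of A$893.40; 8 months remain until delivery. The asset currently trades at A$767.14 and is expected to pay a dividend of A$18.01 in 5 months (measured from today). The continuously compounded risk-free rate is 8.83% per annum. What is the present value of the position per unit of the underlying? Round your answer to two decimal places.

PV(remaining dividends) I = 18.01·e^(−0.0883·5/12) = 17.3594
Current forward F = (S − I)·e^(rT) = (767.14 − 17.3594)·e^(0.0883·8/12) = 749.7806 × 1.060634 = 795.2428
Value (long) = (F − K)·e^(−rT) = (795.2428 − 893.40) × 0.942832 = -92.5457
Value = -A$92.55

-A$92.55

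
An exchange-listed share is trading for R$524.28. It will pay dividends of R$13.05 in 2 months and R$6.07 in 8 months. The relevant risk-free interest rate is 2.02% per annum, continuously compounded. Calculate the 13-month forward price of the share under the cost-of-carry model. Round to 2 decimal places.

PV(dividends) I = 13.05·e^(−0.0202·2/12) + 6.07·e^(−0.0202·8/12)
I = 13.0061 + 5.9888 = 18.9949
F = (S − I)·e^(rT) = (524.28 − 18.9949) · e^(0.0202·13/12)
= 505.2851 · e^0.021883 = 505.2851 × 1.022124 = R$516.46

R$516.46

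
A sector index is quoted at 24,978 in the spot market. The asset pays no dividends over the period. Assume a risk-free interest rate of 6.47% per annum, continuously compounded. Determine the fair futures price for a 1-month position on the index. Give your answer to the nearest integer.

F = S·e^(rT) = 24978 · e^(0.0647 × 1/12)
= 24978 · e^0.005392 = 24978 × 1.005407
F = 25,113

25,113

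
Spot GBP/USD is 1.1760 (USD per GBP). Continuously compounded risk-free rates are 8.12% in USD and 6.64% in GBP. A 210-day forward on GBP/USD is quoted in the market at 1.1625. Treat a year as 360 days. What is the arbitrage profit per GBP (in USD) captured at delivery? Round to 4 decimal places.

Fair forward: F* = S·e^(carry·T), with carry = (r_USD − r_GBP) = 0.0812 − 0.0664 = 0.0148
F* = 1.1760 · e^(0.0148 × 210/360) = 1.1760 · e^0.008633 = 1.1760 × 1.008670 = 1.1862
Market 1.1625 < fair 1.1862: forward underpriced → reverse cash-and-carry (short spot, go long the forward).
At maturity, profit = |F_mkt − F*| = |1.1625 − 1.1862| = 0.0237 per GBP (in USD)

0.0237 per GBP (in USD)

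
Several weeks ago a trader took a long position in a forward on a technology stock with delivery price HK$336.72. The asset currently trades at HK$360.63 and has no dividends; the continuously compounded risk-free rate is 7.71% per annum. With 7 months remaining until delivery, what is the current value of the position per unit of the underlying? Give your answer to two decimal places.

Current fair forward for the remaining 7 months: F = S·e^(r·T), r = 0.0771
F = 360.63 · e^(0.0771 × 7/12) = 360.63 × 1.046002 = 377.2197
Value of long forward = (F − K)·e^(−rT) = (377.2197 − 336.72) · e^(−0.0771·7/12)
= 40.4997 × 0.956021 = 38.72

HK$38.72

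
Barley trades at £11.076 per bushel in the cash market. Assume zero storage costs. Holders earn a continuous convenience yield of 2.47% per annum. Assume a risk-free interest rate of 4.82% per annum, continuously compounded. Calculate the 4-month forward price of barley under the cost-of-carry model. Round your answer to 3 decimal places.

Net carry = r + u − y = 0.0482 + 0.0000 − 0.0247 = 0.0235
F = S·e^((r+u−y)T) = 11.076 · e^(0.0235 × 4/12) = 11.076 · e^0.007833
= 11.076 × 1.007864 = £11.163 per bushel

£11.163 per bushel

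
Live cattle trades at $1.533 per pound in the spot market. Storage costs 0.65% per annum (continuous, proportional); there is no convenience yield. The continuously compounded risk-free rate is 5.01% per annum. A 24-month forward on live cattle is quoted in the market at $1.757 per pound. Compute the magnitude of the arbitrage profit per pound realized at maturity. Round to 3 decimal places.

Fair forward: F* = S·e^(carry·T), with carry = (r + u) = 0.0501 + 0.0065 = 0.0566
F* = 1.533 · e^(0.0566 × 24/12) = 1.533 · e^0.113200 = 1.533 × 1.119856 = $1.7167
Market $1.757 > fair $1.7167: forward overpriced → cash-and-carry (buy spot, short the forward).
At maturity, profit = |F_mkt − F*| = |1.757 − 1.7167| = $0.040 per pound

$0.040 per pound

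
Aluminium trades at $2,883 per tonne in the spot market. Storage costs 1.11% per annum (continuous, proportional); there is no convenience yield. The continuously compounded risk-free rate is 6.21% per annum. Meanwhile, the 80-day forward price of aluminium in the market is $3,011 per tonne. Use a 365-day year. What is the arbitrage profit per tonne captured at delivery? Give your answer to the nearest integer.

$81 per tonne

Fair forward: F* = S·e^(carry·T), with carry = (r + u) = 0.0621 + 0.0111 = 0.0732
F* = 2883 · e^(0.0732 × 80/365) = 2883 · e^0.016044 = 2883 × 1.016173 = $2929.6268
Market $3011 > fair $2929.6268: forward overpriced → cash-and-carry (buy spot, short the forward).
At maturity, profit = |F_mkt − F*| = |3011 − 2929.6268| = $81 per tonne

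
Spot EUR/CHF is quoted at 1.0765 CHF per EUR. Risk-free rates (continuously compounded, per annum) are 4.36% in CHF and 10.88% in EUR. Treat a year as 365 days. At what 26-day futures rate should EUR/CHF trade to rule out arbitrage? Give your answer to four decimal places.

1.0715

F = S·e^((r_CHF − r_EUR)T) = 1.0765 · e^((0.0436 − 0.1088) × 26/365)
= 1.0765 · e^-0.004644 = 1.0765 × 0.995367
F = 1.0715 CHF per EUR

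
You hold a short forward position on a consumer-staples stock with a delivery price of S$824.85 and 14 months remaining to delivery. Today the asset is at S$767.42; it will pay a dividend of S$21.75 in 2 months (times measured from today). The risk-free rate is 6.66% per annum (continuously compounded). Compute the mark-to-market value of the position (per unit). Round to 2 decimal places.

PV(remaining dividends) I = 21.75·e^(−0.0666·2/12) = 21.5099
Current forward F = (S − I)·e^(rT) = (767.42 − 21.5099)·e^(0.0666·14/12) = 745.9101 × 1.080798 = 806.1781
Value (long) = (F − K)·e^(−rT) = (806.1781 − 824.85) × 0.925242 = -17.2760
Short position value = −(long value) = S$17.28

S$17.28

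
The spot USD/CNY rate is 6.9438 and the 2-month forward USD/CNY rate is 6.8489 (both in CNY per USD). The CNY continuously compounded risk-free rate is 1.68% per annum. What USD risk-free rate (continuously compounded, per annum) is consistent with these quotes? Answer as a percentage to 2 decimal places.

F = S·e^((r_CNY − r_USD)T) ⇒ r_USD = r_CNY − ln(F/S)/T
ln(6.8489/6.9438) = -0.013761; /(2/12) = -0.082566
r_USD = 0.0168 + 0.082566 = 0.099366
r_USD = 9.94%

9.94%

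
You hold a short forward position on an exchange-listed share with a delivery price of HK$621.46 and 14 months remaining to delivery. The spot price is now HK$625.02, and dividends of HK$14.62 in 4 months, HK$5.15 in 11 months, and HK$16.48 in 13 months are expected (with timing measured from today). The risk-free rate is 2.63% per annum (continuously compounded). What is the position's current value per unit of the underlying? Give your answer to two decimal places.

HK$13.20

PV(remaining dividends) I = 14.62·e^(−0.0263·4/12) + 5.15·e^(−0.0263·11/12) + 16.48·e^(−0.0263·13/12) = 35.5368
Current forward F = (S − I)·e^(rT) = (625.02 − 35.5368)·e^(0.0263·14/12) = 589.4832 × 1.031159 = 607.8509
Value (long) = (F − K)·e^(−rT) = (607.8509 − 621.46) × 0.969783 = -13.1979
Short position value = −(long value) = HK$13.20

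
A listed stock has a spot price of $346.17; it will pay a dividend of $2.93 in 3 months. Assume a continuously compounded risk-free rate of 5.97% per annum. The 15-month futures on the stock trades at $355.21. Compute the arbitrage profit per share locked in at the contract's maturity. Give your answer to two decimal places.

PV(dividends) I = 2.93·e^(−0.0597·3/12) = 2.8866
Fair futures F* = (S − I)·e^(rT) = (346.17 − 2.8866)·e^0.074625 = 343.2834 × 1.077480 = 369.8810
Market $355.21 < fair 369.8810: forward underpriced → reverse cash-and-carry (short the stock, invest proceeds at r, pay the dividends, go long the forward).
Profit at T = |F_mkt − F*| = |355.21 − 369.8810| = $14.67 per share

$14.67 per share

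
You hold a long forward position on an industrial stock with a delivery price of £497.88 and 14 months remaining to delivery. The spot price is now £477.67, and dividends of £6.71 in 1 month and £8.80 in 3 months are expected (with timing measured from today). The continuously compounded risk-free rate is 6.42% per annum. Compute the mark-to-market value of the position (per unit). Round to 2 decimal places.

£0.38

PV(remaining dividends) I = 6.71·e^(−0.0642·1/12) + 8.80·e^(−0.0642·3/12) = 15.3341
Current forward F = (S − I)·e^(rT) = (477.67 − 15.3341)·e^(0.0642·14/12) = 462.3359 × 1.077776 = 498.2945
Value (long) = (F − K)·e^(−rT) = (498.2945 − 497.88) × 0.927836 = 0.3846
Value = £0.38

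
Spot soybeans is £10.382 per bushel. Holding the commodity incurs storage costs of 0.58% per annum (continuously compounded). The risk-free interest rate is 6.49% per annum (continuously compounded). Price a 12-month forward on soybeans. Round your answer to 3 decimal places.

£11.143 per bushel

Net carry = r + u − y = 0.0649 + 0.0058 − 0.0000 = 0.0707
F = S·e^((r+u−y)T) = 10.382 · e^(0.0707 × 12/12) = 10.382 · e^0.070700
= 10.382 × 1.073259 = £11.143 per bushel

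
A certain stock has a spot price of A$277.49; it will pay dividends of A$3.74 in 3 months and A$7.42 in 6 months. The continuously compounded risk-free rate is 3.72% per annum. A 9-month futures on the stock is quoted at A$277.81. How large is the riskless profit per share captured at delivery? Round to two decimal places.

PV(dividends) I = 3.74·e^(−0.0372·3/12) + 7.42·e^(−0.0372·6/12) = 10.9886
Fair futures F* = (S − I)·e^(rT) = (277.49 − 10.9886)·e^0.027900 = 266.5014 × 1.028293 = 274.0415
Market A$277.81 > fair 274.0415: forward overpriced → cash-and-carry (borrow at r, buy the stock and collect the dividends, short the forward).
Profit at T = |F_mkt − F*| = |277.81 − 274.0415| = A$3.77 per share

A$3.77 per share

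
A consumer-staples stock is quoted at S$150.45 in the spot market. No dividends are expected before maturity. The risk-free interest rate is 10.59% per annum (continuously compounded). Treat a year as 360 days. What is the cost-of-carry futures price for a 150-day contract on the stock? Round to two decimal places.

S$157.24

F = S·e^(rT) = 150.45 · e^(0.1059 × 150/360)
= 150.45 · e^0.044125 = 150.45 × 1.045113
F = S$157.24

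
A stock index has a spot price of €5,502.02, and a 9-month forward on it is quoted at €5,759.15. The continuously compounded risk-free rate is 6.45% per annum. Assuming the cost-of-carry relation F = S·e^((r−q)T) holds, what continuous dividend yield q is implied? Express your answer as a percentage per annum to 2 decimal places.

0.36%

From F = S·e^((r−q)T): (r − q) = ln(F/S)/T
ln(5759.15/5502.02) = ln(1.046734) = 0.045675
(r − q) = 0.045675 / (9/12) = 0.060900
q = r − ln(F/S)/T = 0.0645 − 0.060900 = 0.003600
q = 0.36%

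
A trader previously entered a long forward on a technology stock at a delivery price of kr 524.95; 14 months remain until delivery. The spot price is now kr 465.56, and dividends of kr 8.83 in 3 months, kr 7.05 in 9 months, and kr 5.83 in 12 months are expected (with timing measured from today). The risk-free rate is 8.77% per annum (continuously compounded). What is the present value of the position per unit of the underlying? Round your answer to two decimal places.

PV(remaining dividends) I = 8.83·e^(−0.0877·3/12) + 7.05·e^(−0.0877·9/12) + 5.83·e^(−0.0877·12/12) = 20.5802
Current forward F = (S − I)·e^(rT) = (465.56 − 20.5802)·e^(0.0877·14/12) = 444.9798 × 1.107734 = 492.9193
Value (long) = (F − K)·e^(−rT) = (492.9193 − 524.95) × 0.902744 = -28.9155
Value = -kr 28.92

-kr 28.92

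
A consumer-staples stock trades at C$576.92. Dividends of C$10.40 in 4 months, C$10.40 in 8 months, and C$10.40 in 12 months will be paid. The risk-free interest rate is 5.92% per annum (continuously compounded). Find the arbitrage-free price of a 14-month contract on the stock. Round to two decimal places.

C$586.03

PV(dividends) I = 10.40·e^(−0.0592·4/12) + 10.40·e^(−0.0592·8/12) + 10.40·e^(−0.0592·12/12)
I = 10.1968 + 9.9975 + 9.8022 = 29.9965
F = (S − I)·e^(rT) = (576.92 − 29.9965) · e^(0.0592·14/12)
= 546.9235 · e^0.069067 = 546.9235 × 1.071508 = C$586.03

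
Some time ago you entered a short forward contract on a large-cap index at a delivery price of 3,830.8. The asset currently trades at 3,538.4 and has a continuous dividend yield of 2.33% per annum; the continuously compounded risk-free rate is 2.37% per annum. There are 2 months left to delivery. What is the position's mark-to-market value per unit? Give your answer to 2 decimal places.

291.01

Current fair forward for the remaining 2 months: F = S·e^((r − q)·T), (r − q) = 0.0237 − 0.0233 = 0.0004
F = 3538.4 · e^(0.0004 × 2/12) = 3538.4 × 1.00006667 = 3538.6359
Value of long forward = (F − K)·e^(−rT) = (3538.6359 − 3830.8) · e^(−0.0237·2/12)
= -292.1641 × 0.99605779 = -291.01
Short position value = −(long value) = 291.01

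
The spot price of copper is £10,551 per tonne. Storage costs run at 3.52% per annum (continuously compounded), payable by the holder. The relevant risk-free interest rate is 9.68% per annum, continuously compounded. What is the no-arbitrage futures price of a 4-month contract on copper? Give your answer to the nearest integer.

Net carry = r + u − y = 0.0968 + 0.0352 − 0.0000 = 0.1320
F = S·e^((r+u−y)T) = 10551 · e^(0.1320 × 4/12) = 10551 · e^0.044000
= 10551 × 1.044982 = £11,026 per tonne

£11,026 per tonne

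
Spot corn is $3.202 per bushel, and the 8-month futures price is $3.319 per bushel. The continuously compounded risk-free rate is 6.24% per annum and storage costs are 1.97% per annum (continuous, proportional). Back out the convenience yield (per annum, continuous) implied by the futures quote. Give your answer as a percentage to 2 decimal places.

2.83%

F = S·e^((r+u−y)T) ⇒ (r+u−y) = ln(F/S)/T
ln(3.319/3.202) = 0.035888; /T ⇒ 0.053832
y = r + u − ln(F/S)/T = 0.0624 + 0.0197 − 0.053832 = 0.028268
y = 2.83%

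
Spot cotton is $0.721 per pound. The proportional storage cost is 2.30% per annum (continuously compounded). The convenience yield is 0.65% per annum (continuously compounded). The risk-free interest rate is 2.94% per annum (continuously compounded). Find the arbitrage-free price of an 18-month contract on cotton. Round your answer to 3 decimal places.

Net carry = r + u − y = 0.0294 + 0.0230 − 0.0065 = 0.0459
F = S·e^((r+u−y)T) = 0.721 · e^(0.0459 × 18/12) = 0.721 · e^0.068850
= 0.721 × 1.071276 = $0.772 per pound

$0.772 per pound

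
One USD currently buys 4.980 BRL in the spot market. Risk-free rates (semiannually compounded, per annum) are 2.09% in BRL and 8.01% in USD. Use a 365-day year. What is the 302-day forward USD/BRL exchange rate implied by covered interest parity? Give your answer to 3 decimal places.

By covered interest parity, F = S · (1+r_BRL/2)^(2T) / (1+r_USD/2)^(2T)
= 4.980 × 1.017352 / 1.067140 = 4.980 × 0.953344
F = 4.748 BRL per USD

4.748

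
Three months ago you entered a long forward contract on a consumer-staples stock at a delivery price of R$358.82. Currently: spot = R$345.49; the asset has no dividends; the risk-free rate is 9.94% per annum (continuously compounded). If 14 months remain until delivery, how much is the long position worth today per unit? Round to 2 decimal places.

R$25.96

Current fair forward for the remaining 14 months: F = S·e^(r·T), r = 0.0994
F = 345.49 · e^(0.0994 × 14/12) = 345.49 × 1.122958 = 387.9708
Value of long forward = (F − K)·e^(−rT) = (387.9708 − 358.82) · e^(−0.0994·14/12)
= 29.1508 × 0.890505 = 25.96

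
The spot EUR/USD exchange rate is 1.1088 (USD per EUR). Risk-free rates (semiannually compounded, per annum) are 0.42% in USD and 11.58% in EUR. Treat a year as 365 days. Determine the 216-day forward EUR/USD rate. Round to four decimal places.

1.0399

By covered interest parity, F = S · (1+r_USD/2)^(2T) / (1+r_EUR/2)^(2T)
= 1.1088 × 1.002486 / 1.068887 = 1.1088 × 0.937878
F = 1.0399 USD per EUR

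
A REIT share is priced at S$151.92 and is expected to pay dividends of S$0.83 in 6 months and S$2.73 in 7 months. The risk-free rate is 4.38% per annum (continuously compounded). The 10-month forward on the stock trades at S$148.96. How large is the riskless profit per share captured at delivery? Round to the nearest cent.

S$5.01 per share

PV(dividends) I = 0.83·e^(−0.0438·6/12) + 2.73·e^(−0.0438·7/12) = 3.4732
Fair forward F* = (S − I)·e^(rT) = (151.92 − 3.4732)·e^0.036500 = 148.4468 × 1.037174 = 153.9652
Market S$148.96 < fair 153.9652: forward underpriced → reverse cash-and-carry (short the stock, invest proceeds at r, pay the dividends, go long the forward).
Profit at T = |F_mkt − F*| = |148.96 − 153.9652| = S$5.01 per share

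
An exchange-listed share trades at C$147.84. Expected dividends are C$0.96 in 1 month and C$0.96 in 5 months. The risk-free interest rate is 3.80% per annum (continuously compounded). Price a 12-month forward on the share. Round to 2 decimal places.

PV(dividends) I = 0.96·e^(−0.0380·1/12) + 0.96·e^(−0.0380·5/12)
I = 0.9570 + 0.9449 = 1.9019
F = (S − I)·e^(rT) = (147.84 − 1.9019) · e^(0.0380·12/12)
= 145.9381 · e^0.038000 = 145.9381 × 1.038731 = C$151.59

C$151.59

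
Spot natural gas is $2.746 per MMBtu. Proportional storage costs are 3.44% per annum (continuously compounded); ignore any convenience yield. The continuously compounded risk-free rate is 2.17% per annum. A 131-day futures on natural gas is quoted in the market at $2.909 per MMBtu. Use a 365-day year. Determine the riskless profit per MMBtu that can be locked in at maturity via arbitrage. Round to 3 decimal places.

$0.107 per MMBtu

Fair futures: F* = S·e^(carry·T), with carry = (r + u) = 0.0217 + 0.0344 = 0.0561
F* = 2.746 · e^(0.0561 × 131/365) = 2.746 · e^0.020135 = 2.746 × 1.020339 = $2.8019
Market $2.909 > fair $2.8019: forward overpriced → cash-and-carry (buy spot, short the forward).
At maturity, profit = |F_mkt − F*| = |2.909 − 2.8019| = $0.107 per MMBtu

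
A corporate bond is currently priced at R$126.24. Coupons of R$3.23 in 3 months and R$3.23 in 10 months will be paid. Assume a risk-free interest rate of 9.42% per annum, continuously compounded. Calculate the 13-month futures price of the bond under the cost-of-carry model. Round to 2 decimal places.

PV(coupons) I = 3.23·e^(−0.0942·3/12) + 3.23·e^(−0.0942·10/12)
I = 3.1548 + 2.9861 = 6.1409
F = (S − I)·e^(rT) = (126.24 − 6.1409) · e^(0.0942·13/12)
= 120.0991 · e^0.102050 = 120.0991 × 1.107439 = R$133.00

R$133.00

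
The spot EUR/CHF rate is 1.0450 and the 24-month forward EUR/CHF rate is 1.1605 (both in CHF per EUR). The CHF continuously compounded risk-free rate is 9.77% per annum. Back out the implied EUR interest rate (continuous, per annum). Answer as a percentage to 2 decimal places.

4.53%

F = S·e^((r_CHF − r_EUR)T) ⇒ r_EUR = r_CHF − ln(F/S)/T
ln(1.1605/1.0450) = 0.104834; /(24/12) = 0.052417
r_EUR = 0.0977 − 0.052417 = 0.045283
r_EUR = 4.53%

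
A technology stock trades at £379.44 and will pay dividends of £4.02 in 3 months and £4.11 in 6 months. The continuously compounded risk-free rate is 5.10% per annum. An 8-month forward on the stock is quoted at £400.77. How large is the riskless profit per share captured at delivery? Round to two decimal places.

PV(dividends) I = 4.02·e^(−0.0510·3/12) + 4.11·e^(−0.0510·6/12) = 7.9756
Fair forward F* = (S − I)·e^(rT) = (379.44 − 7.9756)·e^0.034000 = 371.4644 × 1.034585 = 384.3115
Market £400.77 > fair 384.3115: forward overpriced → cash-and-carry (borrow at r, buy the stock and collect the dividends, short the forward).
Profit at T = |F_mkt − F*| = |400.77 − 384.3115| = £16.46 per share

£16.46 per share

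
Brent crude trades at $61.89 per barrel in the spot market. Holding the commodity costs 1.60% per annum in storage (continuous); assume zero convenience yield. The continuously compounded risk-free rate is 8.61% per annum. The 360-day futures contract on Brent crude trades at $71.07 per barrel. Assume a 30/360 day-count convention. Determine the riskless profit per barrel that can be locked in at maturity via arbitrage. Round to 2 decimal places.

Fair futures: F* = S·e^(carry·T), with carry = (r + u) = 0.0861 + 0.0160 = 0.1021
F* = 61.89 · e^(0.1021 × 360/360) = 61.89 · e^0.102100 = 61.89 × 1.107494 = $68.5428
Market $71.07 > fair $68.5428: forward overpriced → cash-and-carry (buy spot, short the forward).
At maturity, profit = |F_mkt − F*| = |71.07 − 68.5428| = $2.53 per barrel

$2.53 per barrel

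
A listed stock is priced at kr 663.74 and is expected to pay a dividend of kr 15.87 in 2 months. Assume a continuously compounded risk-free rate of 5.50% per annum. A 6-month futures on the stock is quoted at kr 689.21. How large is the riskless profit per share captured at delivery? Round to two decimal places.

kr 23.13 per share

PV(dividends) I = 15.87·e^(−0.0550·2/12) = 15.7252
Fair futures F* = (S − I)·e^(rT) = (663.74 − 15.7252)·e^0.027500 = 648.0148 × 1.027882 = 666.0827
Market kr 689.21 > fair 666.0827: forward overpriced → cash-and-carry (borrow at r, buy the stock and collect the dividends, short the forward).
Profit at T = |F_mkt − F*| = |689.21 − 666.0827| = kr 23.13 per share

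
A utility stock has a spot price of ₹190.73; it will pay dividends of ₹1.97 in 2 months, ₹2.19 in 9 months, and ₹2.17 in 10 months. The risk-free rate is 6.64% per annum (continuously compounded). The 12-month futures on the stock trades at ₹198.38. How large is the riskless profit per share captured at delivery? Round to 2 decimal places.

PV(dividends) I = 1.97·e^(−0.0664·2/12) + 2.19·e^(−0.0664·9/12) + 2.17·e^(−0.0664·10/12) = 6.0851
Fair futures F* = (S − I)·e^(rT) = (190.73 − 6.0851)·e^0.066400 = 184.6449 × 1.068654 = 197.3215
Market ₹198.38 > fair 197.3215: forward overpriced → cash-and-carry (borrow at r, buy the stock and collect the dividends, short the forward).
Profit at T = |F_mkt − F*| = |198.38 − 197.3215| = ₹1.06 per share

₹1.06 per share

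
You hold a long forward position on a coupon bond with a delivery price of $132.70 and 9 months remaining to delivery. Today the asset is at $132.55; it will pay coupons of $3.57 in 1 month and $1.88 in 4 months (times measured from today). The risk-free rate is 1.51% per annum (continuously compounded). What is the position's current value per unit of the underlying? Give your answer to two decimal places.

-$4.09

PV(remaining coupons) I = 3.57·e^(−0.0151·1/12) + 1.88·e^(−0.0151·4/12) = 5.4361
Current forward F = (S − I)·e^(rT) = (132.55 − 5.4361)·e^(0.0151·9/12) = 127.1139 × 1.011389 = 128.5616
Value (long) = (F − K)·e^(−rT) = (128.5616 − 132.70) × 0.988739 = -4.0918
Value = -$4.09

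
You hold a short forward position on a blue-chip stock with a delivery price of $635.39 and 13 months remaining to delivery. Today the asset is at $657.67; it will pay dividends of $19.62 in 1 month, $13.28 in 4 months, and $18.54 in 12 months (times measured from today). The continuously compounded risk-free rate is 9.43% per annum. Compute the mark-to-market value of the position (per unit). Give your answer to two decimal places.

-$34.78

PV(remaining dividends) I = 19.62·e^(−0.0943·1/12) + 13.28·e^(−0.0943·4/12) + 18.54·e^(−0.0943·12/12) = 49.2071
Current forward F = (S − I)·e^(rT) = (657.67 − 49.2071)·e^(0.0943·13/12) = 608.4629 × 1.107559 = 673.9086
Value (long) = (F − K)·e^(−rT) = (673.9086 − 635.39) × 0.902887 = 34.7779
Short position value = −(long value) = -$34.78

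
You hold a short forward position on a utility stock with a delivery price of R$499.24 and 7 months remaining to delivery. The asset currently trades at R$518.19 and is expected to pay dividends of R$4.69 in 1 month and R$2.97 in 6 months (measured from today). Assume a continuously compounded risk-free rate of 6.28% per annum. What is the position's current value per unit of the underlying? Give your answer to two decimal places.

PV(remaining dividends) I = 4.69·e^(−0.0628·1/12) + 2.97·e^(−0.0628·6/12) = 7.5437
Current forward F = (S − I)·e^(rT) = (518.19 − 7.5437)·e^(0.0628·7/12) = 510.6463 × 1.037313 = 529.7000
Value (long) = (F − K)·e^(−rT) = (529.7000 − 499.24) × 0.964030 = 29.3644
Short position value = −(long value) = -R$29.36

-R$29.36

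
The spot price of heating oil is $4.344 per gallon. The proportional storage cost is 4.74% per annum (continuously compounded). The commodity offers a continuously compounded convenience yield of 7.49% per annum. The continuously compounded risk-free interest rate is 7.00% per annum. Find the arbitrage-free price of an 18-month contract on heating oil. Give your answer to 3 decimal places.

Net carry = r + u − y = 0.0700 + 0.0474 − 0.0749 = 0.0425
F = S·e^((r+u−y)T) = 4.344 · e^(0.0425 × 18/12) = 4.344 · e^0.063750
= 4.344 × 1.065826 = $4.630 per gallon

$4.630 per gallon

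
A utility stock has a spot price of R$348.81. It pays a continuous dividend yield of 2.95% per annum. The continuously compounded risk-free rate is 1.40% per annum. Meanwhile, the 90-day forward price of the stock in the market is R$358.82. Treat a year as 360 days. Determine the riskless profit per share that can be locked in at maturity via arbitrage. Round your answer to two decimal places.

R$11.36 per share

Fair forward: F* = S·e^(carry·T), with carry = (r − q) = 0.0140 − 0.0295 = -0.0155
F* = 348.81 · e^(-0.0155 × 90/360) = 348.81 · e^-0.003875 = 348.81 × 0.996132 = R$347.4608
Market R$358.82 > fair R$347.4608: forward overpriced → cash-and-carry (buy spot, short the forward).
At maturity, profit = |F_mkt − F*| = |358.82 − 347.4608| = R$11.36 per share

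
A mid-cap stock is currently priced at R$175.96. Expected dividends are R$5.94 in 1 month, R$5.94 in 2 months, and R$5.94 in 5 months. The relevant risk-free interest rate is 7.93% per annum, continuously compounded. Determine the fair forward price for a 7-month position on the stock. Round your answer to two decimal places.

R$165.95

PV(dividends) I = 5.94·e^(−0.0793·1/12) + 5.94·e^(−0.0793·2/12) + 5.94·e^(−0.0793·5/12)
I = 5.9009 + 5.8620 + 5.7469 = 17.5098
F = (S − I)·e^(rT) = (175.96 − 17.5098) · e^(0.0793·7/12)
= 158.4502 · e^0.046258 = 158.4502 × 1.047345 = R$165.95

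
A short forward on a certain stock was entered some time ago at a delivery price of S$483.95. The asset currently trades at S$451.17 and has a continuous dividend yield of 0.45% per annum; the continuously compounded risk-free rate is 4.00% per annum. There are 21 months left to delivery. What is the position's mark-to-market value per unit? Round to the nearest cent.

Current fair forward for the remaining 21 months: F = S·e^((r − q)·T), (r − q) = 0.0400 − 0.0045 = 0.0355
F = 451.17 · e^(0.0355 × 21/12) = 451.17 × 1.064095 = 480.0877
Value of long forward = (F − K)·e^(−rT) = (480.0877 − 483.95) · e^(−0.0400·21/12)
= -3.8623 × 0.932394 = -3.60
Short position value = −(long value) = S$3.60

S$3.60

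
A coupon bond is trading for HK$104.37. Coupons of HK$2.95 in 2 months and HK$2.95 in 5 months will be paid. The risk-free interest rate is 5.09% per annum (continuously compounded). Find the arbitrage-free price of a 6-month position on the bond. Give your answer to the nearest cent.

HK$101.10

PV(coupons) I = 2.95·e^(−0.0509·2/12) + 2.95·e^(−0.0509·5/12)
I = 2.9251 + 2.8881 = 5.8132
F = (S − I)·e^(rT) = (104.37 − 5.8132) · e^(0.0509·6/12)
= 98.5568 · e^0.025450 = 98.5568 × 1.025777 = HK$101.10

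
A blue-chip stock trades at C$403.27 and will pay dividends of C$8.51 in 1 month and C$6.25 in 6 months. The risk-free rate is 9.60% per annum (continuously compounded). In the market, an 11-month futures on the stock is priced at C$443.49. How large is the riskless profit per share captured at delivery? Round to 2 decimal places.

PV(dividends) I = 8.51·e^(−0.0960·1/12) + 6.25·e^(−0.0960·6/12) = 14.3993
Fair futures F* = (S − I)·e^(rT) = (403.27 − 14.3993)·e^0.088000 = 388.8707 × 1.091988 = 424.6421
Market C$443.49 > fair 424.6421: forward overpriced → cash-and-carry (borrow at r, buy the stock and collect the dividends, short the forward).
Profit at T = |F_mkt − F*| = |443.49 − 424.6421| = C$18.85 per share

C$18.85 per share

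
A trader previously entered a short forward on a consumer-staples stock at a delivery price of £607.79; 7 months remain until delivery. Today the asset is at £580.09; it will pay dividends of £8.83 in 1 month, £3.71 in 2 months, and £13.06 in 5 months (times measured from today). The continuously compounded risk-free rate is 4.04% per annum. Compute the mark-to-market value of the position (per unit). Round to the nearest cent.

£38.87

PV(remaining dividends) I = 8.83·e^(−0.0404·1/12) + 3.71·e^(−0.0404·2/12) + 13.06·e^(−0.0404·5/12) = 25.3274
Current forward F = (S − I)·e^(rT) = (580.09 − 25.3274)·e^(0.0404·7/12) = 554.7626 × 1.023847 = 567.9920
Value (long) = (F − K)·e^(−rT) = (567.9920 − 607.79) × 0.976709 = -38.8711
Short position value = −(long value) = £38.87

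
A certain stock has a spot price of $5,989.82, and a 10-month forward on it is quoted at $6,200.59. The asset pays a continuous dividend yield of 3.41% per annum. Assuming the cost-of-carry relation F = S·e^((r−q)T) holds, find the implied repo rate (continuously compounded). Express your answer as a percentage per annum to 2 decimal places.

7.56%

From F = S·e^((r−q)T): (r − q) = ln(F/S)/T
ln(6200.59/5989.82) = ln(1.035188) = 0.034583
(r − q) = 0.034583 / (10/12) = 0.041500
r = ln(F/S)/T + q = 0.041500 + 0.0341 = 0.075600
r = 7.56%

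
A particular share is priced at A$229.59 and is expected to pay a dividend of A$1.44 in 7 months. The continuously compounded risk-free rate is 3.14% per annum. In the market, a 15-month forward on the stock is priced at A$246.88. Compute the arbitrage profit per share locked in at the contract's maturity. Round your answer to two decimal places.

PV(dividends) I = 1.44·e^(−0.0314·7/12) = 1.4139
Fair forward F* = (S − I)·e^(rT) = (229.59 − 1.4139)·e^0.039250 = 228.1761 × 1.040030 = 237.3100
Market A$246.88 > fair 237.3100: forward overpriced → cash-and-carry (borrow at r, buy the stock and collect the dividends, short the forward).
Profit at T = |F_mkt − F*| = |246.88 − 237.3100| = A$9.57 per share

A$9.57 per share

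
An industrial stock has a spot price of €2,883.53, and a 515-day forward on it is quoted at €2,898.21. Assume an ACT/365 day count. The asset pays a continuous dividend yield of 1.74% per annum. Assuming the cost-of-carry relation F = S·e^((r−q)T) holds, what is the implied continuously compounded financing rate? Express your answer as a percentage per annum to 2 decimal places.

2.10%

From F = S·e^((r−q)T): (r − q) = ln(F/S)/T
ln(2898.21/2883.53) = ln(1.005091) = 0.005078
(r − q) = 0.005078 / (515/365) = 0.003599
r = ln(F/S)/T + q = 0.003599 + 0.0174 = 0.020999
r = 2.10%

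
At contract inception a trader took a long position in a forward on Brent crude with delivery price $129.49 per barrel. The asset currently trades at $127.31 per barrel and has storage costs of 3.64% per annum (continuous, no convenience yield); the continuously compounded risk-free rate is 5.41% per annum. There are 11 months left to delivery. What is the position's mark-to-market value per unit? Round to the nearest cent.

Current fair forward for the remaining 11 months: F = S·e^((r + u)·T), (r + u) = 0.0541 + 0.0364 = 0.0905
F = 127.31 · e^(0.0905 × 11/12) = 127.31 × 1.086497 = 138.3219
Value of long forward = (F − K)·e^(−rT) = (138.3219 − 129.49) · e^(−0.0541·11/12)
= 8.8319 × 0.951618 = 8.40

$8.40 per barrel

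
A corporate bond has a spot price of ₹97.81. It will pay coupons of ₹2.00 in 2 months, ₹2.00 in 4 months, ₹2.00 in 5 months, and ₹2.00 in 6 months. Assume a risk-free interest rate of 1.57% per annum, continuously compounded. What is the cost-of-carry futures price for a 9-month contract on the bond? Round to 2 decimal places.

₹90.92

PV(coupons) I = 2.00·e^(−0.0157·2/12) + 2.00·e^(−0.0157·4/12) + 2.00·e^(−0.0157·5/12) + 2.00·e^(−0.0157·6/12)
I = 1.9948 + 1.9896 + 1.9870 + 1.9844 = 7.9558
F = (S − I)·e^(rT) = (97.81 − 7.9558) · e^(0.0157·9/12)
= 89.8542 · e^0.011775 = 89.8542 × 1.011845 = ₹90.92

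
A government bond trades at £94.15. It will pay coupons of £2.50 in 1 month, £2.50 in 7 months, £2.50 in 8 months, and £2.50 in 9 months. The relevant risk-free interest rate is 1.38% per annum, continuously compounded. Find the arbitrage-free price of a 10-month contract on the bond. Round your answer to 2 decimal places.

£85.20

PV(coupons) I = 2.50·e^(−0.0138·1/12) + 2.50·e^(−0.0138·7/12) + 2.50·e^(−0.0138·8/12) + 2.50·e^(−0.0138·9/12)
I = 2.4971 + 2.4800 + 2.4771 + 2.4743 = 9.9285
F = (S − I)·e^(rT) = (94.15 − 9.9285) · e^(0.0138·10/12)
= 84.2215 · e^0.011500 = 84.2215 × 1.011566 = £85.20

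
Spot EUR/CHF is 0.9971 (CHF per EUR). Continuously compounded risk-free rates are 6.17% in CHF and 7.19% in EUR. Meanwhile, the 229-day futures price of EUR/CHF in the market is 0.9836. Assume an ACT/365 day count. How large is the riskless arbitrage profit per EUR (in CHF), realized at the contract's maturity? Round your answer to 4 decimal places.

0.0071 per EUR (in CHF)

Fair futures: F* = S·e^(carry·T), with carry = (r_CHF − r_EUR) = 0.0617 − 0.0719 = -0.0102
F* = 0.9971 · e^(-0.0102 × 229/365) = 0.9971 · e^-0.006399 = 0.9971 × 0.993621 = 0.9907
Market 0.9836 < fair 0.9907: forward underpriced → reverse cash-and-carry (short spot, go long the forward).
At maturity, profit = |F_mkt − F*| = |0.9836 − 0.9907| = 0.0071 per EUR (in CHF)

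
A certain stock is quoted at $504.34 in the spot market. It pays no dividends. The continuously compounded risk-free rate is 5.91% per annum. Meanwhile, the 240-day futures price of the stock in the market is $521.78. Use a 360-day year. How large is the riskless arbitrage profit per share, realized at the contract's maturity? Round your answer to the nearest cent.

Fair futures: F* = S·e^(carry·T), with carry = r = 0.0591
F* = 504.34 · e^(0.0591 × 240/360) = 504.34 · e^0.039400 = 504.34 × 1.040186 = $524.6074
Market $521.78 < fair $524.6074: forward underpriced → reverse cash-and-carry (short spot, go long the forward).
At maturity, profit = |F_mkt − F*| = |521.78 − 524.6074| = $2.83 per share

$2.83 per share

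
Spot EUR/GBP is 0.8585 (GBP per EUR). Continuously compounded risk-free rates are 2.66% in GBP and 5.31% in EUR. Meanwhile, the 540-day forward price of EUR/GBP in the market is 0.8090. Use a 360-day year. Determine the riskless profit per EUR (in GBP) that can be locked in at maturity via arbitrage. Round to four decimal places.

Fair forward: F* = S·e^(carry·T), with carry = (r_GBP − r_EUR) = 0.0266 − 0.0531 = -0.0265
F* = 0.8585 · e^(-0.0265 × 540/360) = 0.8585 · e^-0.039750 = 0.8585 × 0.961030 = 0.8250
Market 0.8090 < fair 0.8250: forward underpriced → reverse cash-and-carry (short spot, go long the forward).
At maturity, profit = |F_mkt − F*| = |0.8090 − 0.8250| = 0.0160 per EUR (in GBP)

0.0160 per EUR (in GBP)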